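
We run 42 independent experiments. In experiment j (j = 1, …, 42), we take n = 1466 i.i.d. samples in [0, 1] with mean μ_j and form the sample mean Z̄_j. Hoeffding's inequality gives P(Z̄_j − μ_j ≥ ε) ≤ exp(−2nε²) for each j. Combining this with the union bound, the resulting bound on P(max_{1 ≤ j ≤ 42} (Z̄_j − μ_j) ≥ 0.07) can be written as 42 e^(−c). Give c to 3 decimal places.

14.367

Union bound over the 42 events: P(max_{1 ≤ j ≤ 42} (Z̄_j − μ_j) ≥ 0.07) ≤ 42·exp(−2nε²) = 42 exp(−2·1466·0.07²).
So c = 2·1466·0.07² = 14.3668.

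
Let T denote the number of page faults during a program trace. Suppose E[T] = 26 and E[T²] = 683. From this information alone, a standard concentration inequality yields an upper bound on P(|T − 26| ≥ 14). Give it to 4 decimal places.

The first two moments determine the variance, so Chebyshev's inequality is the sharpest standard bound available.
Var(T) = E[T²] − (E[T])² = 683 − 676 = 7.
Chebyshev's inequality: P(|T − μ| ≥ t) ≤ Var(T)/t² = 7/196 = 0.0357.

0.0357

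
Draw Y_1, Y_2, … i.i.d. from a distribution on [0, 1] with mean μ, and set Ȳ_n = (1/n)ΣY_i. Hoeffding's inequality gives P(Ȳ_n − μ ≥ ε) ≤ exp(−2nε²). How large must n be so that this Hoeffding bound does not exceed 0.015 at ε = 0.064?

513

Require exp(−2nε²) ≤ 0.015, i.e. 2nε² ≥ ln(1/0.015) = 4.199705.
So n ≥ 4.199705 / (2·0.064²) = 512.659.
The smallest integer n is 513.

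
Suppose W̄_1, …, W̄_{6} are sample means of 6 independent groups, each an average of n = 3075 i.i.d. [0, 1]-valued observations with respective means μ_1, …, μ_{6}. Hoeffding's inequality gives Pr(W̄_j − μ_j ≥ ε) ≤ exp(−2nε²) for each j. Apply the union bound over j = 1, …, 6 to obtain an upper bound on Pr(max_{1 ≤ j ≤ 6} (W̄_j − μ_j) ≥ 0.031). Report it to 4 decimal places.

Per-experiment Hoeffding bound: exp(−2·3075·0.031²) = exp(−5.91015) = 0.0027118.
Union bound over 6 events: 6·0.0027118 = 0.01627.

0.0163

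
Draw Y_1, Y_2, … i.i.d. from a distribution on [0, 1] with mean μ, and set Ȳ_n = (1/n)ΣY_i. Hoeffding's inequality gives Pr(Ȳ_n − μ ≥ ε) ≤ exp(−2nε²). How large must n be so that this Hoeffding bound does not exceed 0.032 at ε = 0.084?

Require exp(−2nε²) ≤ 0.032, i.e. 2nε² ≥ ln(1/0.032) = 3.442019.
So n ≥ 3.442019 / (2·0.084²) = 243.907.
The smallest integer n is 244.

244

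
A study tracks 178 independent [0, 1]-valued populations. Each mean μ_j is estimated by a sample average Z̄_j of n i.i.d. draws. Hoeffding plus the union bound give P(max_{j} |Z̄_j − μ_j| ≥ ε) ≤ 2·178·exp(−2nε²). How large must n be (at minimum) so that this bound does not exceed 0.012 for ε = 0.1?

515

Need 2·178·exp(−2nε²) ≤ 0.012, i.e. exp(−2nε²) ≤ 0.012/356.
So 2nε² ≥ ln(356/0.012) = 10.297779.
Hence n ≥ 10.297779/(2·0.1²) = 514.889.
The smallest integer n is 515.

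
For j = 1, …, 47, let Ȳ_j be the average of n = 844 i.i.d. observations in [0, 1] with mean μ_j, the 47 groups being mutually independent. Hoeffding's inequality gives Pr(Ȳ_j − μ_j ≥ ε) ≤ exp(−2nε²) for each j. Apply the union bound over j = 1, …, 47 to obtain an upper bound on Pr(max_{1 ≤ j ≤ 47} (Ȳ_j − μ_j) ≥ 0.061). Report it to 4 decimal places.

Per-experiment Hoeffding bound: exp(−2·844·0.061²) = exp(−6.28105) = 0.0018714.
Union bound over 47 events: 47·0.0018714 = 0.08796.

0.0880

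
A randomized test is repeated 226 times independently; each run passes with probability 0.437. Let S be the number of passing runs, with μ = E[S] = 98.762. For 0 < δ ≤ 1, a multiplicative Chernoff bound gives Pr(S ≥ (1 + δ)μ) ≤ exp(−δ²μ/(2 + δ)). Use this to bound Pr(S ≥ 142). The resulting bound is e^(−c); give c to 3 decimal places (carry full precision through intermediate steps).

Write 142 = (1 + δ)μ, so δ = 142/98.762 − 1 = 0.4378…
Then the exponent is δ²μ/(2 + δ) = (142 − μ)² / (μ·(2 + δ)) = 7.765032.

7.765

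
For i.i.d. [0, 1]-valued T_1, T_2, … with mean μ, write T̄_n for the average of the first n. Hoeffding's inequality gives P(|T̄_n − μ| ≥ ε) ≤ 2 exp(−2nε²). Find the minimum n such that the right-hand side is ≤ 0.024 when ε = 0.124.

144

Require 2·exp(−2nε²) ≤ 0.024, i.e. 2nε² ≥ ln(2/0.024) = 4.422849.
So n ≥ 4.422849 / (2·0.124²) = 143.823.
The smallest integer n is 144.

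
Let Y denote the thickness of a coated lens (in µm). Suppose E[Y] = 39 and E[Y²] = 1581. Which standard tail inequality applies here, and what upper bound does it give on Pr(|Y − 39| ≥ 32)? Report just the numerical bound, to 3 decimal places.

0.059

The first two moments determine the variance, so Chebyshev's inequality is the sharpest standard bound available.
Var(Y) = E[Y²] − (E[Y])² = 1581 − 1521 = 60.
Chebyshev's inequality: Pr(|Y − μ| ≥ t) ≤ Var(Y)/t² = 60/1024 = 0.0586.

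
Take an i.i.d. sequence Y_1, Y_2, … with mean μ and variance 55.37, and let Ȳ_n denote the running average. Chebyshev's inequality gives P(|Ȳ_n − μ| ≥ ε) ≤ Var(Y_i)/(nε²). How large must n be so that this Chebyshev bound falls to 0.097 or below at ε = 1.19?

404

Require 55.37/(n·1.19²) ≤ 0.097, i.e. n ≥ 55.37/(0.097·1.19²) = 403.096.
The smallest integer n is 404.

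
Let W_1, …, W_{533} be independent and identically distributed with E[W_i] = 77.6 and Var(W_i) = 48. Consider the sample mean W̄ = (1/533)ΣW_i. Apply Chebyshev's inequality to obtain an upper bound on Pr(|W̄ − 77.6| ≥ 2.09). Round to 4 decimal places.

Var(W̄) = Var(W_i)/n = 48/533 = 0.090056.
Chebyshev: Pr(|W̄ − 77.6| ≥ 2.09) ≤ Var(W̄)/(2.09)² = 48/(533·2.09²) = 0.0206.

0.0206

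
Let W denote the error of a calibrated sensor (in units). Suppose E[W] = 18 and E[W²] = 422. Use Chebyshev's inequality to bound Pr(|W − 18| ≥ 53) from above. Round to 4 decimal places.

0.0349

Var(W) = E[W²] − (E[W])² = 422 − 324 = 98.
Chebyshev's inequality: Pr(|W − μ| ≥ t) ≤ Var(W)/t² = 98/2809 = 0.0349.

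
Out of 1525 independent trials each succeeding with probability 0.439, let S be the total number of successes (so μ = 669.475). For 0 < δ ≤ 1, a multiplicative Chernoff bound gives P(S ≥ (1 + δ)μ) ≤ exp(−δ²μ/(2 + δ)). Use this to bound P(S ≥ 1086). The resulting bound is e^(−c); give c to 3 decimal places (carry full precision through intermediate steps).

98.830

Write 1086 = (1 + δ)μ, so δ = 1086/669.475 − 1 = 0.6221666…
Then the exponent is δ²μ/(2 + δ) = (1086 − μ)² / (μ·(2 + δ)) = 98.829705.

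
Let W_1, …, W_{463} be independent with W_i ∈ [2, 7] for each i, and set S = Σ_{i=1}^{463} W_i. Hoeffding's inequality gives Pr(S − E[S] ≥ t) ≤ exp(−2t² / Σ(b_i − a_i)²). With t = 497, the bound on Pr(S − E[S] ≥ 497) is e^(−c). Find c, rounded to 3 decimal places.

42.680

Σ(b_i − a_i)² = 463·(5)² = 11575.
c = 2t²/11575 = 2·497²/11575 = 42.6797.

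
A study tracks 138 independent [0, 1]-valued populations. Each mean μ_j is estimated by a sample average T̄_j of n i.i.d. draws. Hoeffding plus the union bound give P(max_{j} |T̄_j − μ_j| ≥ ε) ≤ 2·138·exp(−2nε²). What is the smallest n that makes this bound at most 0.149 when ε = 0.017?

Need 2·138·exp(−2nε²) ≤ 0.149, i.e. exp(−2nε²) ≤ 0.149/276.
So 2nε² ≥ ln(276/0.149) = 7.524210.
Hence n ≥ 7.524210/(2·0.017²) = 13017.664.
The smallest integer n is 13018.

13018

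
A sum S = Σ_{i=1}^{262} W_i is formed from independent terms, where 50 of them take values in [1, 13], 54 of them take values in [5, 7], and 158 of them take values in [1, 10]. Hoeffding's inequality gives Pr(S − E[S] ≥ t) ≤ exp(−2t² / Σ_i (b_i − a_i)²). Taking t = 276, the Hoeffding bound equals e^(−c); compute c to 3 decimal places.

7.537

Σ(b_i − a_i)² = 50·12² + 54·2² + 158·9² = 20214.
c = 2t² / 20214 = 2·276² / 20214 = 7.5370.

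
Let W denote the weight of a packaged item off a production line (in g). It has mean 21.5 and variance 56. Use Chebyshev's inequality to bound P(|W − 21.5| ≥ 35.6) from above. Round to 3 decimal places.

Chebyshev: P(|W − μ| ≥ t) ≤ Var(W)/t².
Bound = 56 / 1267.36 = 0.0442.

0.044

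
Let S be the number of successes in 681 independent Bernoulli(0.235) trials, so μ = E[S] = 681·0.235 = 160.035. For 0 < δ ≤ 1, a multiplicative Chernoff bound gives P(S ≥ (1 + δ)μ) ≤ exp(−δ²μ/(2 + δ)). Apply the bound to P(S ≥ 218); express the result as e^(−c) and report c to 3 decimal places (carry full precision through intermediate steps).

Write 218 = (1 + δ)μ, so δ = 218/160.035 − 1 = 0.362202…
Then the exponent is δ²μ/(2 + δ) = (218 − μ)² / (μ·(2 + δ)) = 8.887910.

8.888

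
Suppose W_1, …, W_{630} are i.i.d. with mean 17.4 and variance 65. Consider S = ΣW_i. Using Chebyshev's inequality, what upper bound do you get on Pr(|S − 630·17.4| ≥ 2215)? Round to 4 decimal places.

Var(S) = n·Var(W_i) = 630·65 = 40950.
Chebyshev: Pr(|S − 630·17.4| ≥ 2215) ≤ Var(S)/2215² = 40950/4906225 = 0.0083.

0.0083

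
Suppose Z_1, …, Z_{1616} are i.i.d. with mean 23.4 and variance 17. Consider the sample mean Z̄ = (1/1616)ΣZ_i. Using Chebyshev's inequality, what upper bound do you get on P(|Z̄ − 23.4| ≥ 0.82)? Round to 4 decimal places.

Var(Z̄) = Var(Z_i)/n = 17/1616 = 0.01052.
Chebyshev: P(|Z̄ − 23.4| ≥ 0.82) ≤ Var(Z̄)/(0.82)² = 17/(1616·0.82²) = 0.0156.

0.0156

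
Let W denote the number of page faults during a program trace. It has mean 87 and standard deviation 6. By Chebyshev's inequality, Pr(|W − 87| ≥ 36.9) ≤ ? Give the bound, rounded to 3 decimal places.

Chebyshev: Pr(|W − μ| ≥ t) ≤ Var(W)/t².
Var(W) = σ² = 6² = 36.
Bound = 36 / 1361.61 = 0.0264.

0.026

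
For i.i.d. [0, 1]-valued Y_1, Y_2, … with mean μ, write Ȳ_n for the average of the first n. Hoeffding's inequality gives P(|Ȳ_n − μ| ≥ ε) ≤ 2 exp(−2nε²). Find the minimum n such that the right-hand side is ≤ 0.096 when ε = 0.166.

Require 2·exp(−2nε²) ≤ 0.096, i.e. 2nε² ≥ ln(2/0.096) = 3.036554.
So n ≥ 3.036554 / (2·0.166²) = 55.098.
The smallest integer n is 56.

56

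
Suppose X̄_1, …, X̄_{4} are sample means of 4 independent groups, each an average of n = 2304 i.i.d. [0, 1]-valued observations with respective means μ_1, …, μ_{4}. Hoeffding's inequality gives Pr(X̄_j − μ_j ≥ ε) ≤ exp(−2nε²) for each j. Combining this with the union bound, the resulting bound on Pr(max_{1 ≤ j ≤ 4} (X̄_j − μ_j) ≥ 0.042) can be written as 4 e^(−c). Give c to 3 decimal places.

Union bound over the 4 events: Pr(max_{1 ≤ j ≤ 4} (X̄_j − μ_j) ≥ 0.042) ≤ 4·exp(−2nε²) = 4 exp(−2·2304·0.042²).
So c = 2·2304·0.042² = 8.1285.

8.129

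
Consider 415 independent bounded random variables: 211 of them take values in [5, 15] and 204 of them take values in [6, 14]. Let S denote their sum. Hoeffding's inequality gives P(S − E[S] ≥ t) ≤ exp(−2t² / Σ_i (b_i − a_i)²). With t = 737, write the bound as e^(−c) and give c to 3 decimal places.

Σ(b_i − a_i)² = 211·10² + 204·8² = 34156.
c = 2t² / 34156 = 2·737² / 34156 = 31.8052.

31.805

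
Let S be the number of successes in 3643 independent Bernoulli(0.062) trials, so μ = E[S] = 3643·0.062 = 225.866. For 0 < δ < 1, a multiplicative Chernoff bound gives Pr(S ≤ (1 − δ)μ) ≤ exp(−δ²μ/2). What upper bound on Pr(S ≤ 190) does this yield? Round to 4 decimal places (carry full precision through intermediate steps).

0.0580

Write 190 = (1 − δ)μ, so δ = 1 − 190/225.866 = 0.1587933…
Then the exponent is δ²μ/2 = (μ − 190)²/(2μ) = 2.847640.
Bound = exp(−2.847640) = 0.05798.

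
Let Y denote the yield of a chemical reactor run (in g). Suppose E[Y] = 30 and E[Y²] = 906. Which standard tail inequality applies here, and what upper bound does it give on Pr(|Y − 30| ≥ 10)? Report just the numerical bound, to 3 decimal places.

The first two moments determine the variance, so Chebyshev's inequality is the sharpest standard bound available.
Var(Y) = E[Y²] − (E[Y])² = 906 − 900 = 6.
Chebyshev's inequality: Pr(|Y − μ| ≥ t) ≤ Var(Y)/t² = 6/100 = 0.0600.

0.060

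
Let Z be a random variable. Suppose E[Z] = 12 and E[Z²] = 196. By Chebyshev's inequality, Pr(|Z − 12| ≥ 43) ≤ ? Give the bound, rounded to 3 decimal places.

Var(Z) = E[Z²] − (E[Z])² = 196 − 144 = 52.
Chebyshev's inequality: Pr(|Z − μ| ≥ t) ≤ Var(Z)/t² = 52/1849 = 0.0281.

0.028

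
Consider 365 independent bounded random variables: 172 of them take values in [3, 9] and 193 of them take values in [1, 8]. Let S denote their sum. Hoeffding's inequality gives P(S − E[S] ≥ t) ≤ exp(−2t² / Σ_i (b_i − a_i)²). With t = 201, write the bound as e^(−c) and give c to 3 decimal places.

Σ(b_i − a_i)² = 172·6² + 193·7² = 15649.
c = 2t² / 15649 = 2·201² / 15649 = 5.1634.

5.163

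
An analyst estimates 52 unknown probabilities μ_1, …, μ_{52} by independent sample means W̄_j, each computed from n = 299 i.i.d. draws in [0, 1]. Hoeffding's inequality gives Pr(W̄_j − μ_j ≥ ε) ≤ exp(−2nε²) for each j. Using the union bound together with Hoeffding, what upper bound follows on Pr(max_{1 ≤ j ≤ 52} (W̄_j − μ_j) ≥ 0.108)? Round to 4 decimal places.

Per-experiment Hoeffding bound: exp(−2·299·0.108²) = exp(−6.97507) = 0.0009349.
Union bound over 52 events: 52·0.0009349 = 0.04861.

0.0486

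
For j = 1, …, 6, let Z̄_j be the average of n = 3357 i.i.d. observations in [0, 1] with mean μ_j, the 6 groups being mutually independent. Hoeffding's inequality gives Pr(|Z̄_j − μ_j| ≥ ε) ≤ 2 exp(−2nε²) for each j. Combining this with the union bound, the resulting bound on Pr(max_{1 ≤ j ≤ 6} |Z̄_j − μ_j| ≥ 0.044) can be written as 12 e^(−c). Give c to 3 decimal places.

Union bound over the 6 events: Pr(max_{1 ≤ j ≤ 6} |Z̄_j − μ_j| ≥ 0.044) ≤ 6·2·exp(−2nε²) = 12 exp(−2·3357·0.044²).
So c = 2·3357·0.044² = 12.9983.

12.998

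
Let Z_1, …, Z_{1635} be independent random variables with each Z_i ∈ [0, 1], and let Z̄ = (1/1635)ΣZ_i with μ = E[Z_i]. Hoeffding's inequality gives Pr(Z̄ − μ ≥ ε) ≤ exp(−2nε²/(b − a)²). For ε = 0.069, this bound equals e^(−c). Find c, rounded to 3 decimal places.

15.568

c = 2nε²/(b − a)² = 2·1635·0.069² / 1² = 15.5685.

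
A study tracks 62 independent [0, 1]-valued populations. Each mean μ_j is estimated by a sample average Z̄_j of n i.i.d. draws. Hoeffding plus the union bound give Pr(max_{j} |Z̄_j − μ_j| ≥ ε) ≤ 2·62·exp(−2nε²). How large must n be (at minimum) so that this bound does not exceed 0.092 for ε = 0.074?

658

Need 2·62·exp(−2nε²) ≤ 0.092, i.e. exp(−2nε²) ≤ 0.092/124.
So 2nε² ≥ ln(124/0.092) = 7.206248.
Hence n ≥ 7.206248/(2·0.074²) = 657.985.
The smallest integer n is 658.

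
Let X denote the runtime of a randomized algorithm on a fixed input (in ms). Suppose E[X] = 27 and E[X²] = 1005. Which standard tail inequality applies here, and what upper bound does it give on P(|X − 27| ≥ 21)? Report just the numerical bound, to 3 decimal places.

0.626

The first two moments determine the variance, so Chebyshev's inequality is the sharpest standard bound available.
Var(X) = E[X²] − (E[X])² = 1005 − 729 = 276.
Chebyshev's inequality: P(|X − μ| ≥ t) ≤ Var(X)/t² = 276/441 = 0.6259.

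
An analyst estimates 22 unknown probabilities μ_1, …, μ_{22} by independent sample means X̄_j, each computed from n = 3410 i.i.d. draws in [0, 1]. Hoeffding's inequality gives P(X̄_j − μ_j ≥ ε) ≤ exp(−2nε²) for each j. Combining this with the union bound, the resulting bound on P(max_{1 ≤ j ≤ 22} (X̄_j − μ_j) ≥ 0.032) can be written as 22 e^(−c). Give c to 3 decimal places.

Union bound over the 22 events: P(max_{1 ≤ j ≤ 22} (X̄_j − μ_j) ≥ 0.032) ≤ 22·exp(−2nε²) = 22 exp(−2·3410·0.032²).
So c = 2·3410·0.032² = 6.9837.

6.984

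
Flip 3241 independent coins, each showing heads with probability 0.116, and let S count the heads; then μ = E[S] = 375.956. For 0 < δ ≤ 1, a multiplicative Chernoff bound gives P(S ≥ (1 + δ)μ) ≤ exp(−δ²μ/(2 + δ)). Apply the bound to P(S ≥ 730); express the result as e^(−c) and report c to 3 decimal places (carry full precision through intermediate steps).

Write 730 = (1 + δ)μ, so δ = 730/375.956 − 1 = 0.9417166…
Then the exponent is δ²μ/(2 + δ) = (730 − μ)² / (μ·(2 + δ)) = 113.338283.

113.338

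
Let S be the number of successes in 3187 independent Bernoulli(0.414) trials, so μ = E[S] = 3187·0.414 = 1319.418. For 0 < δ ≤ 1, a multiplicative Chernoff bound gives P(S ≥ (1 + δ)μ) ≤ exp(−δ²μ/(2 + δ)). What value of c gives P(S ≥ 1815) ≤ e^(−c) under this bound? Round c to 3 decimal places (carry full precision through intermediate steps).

Write 1815 = (1 + δ)μ, so δ = 1815/1319.418 − 1 = 0.3756065…
Then the exponent is δ²μ/(2 + δ) = (1815 − μ)² / (μ·(2 + δ)) = 78.356339.

78.356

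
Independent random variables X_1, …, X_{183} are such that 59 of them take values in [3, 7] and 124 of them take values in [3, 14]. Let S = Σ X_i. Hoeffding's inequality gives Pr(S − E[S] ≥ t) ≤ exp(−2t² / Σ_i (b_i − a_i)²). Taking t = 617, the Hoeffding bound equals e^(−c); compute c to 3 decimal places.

Σ(b_i − a_i)² = 59·4² + 124·11² = 15948.
c = 2t² / 15948 = 2·617² / 15948 = 47.7413.

47.741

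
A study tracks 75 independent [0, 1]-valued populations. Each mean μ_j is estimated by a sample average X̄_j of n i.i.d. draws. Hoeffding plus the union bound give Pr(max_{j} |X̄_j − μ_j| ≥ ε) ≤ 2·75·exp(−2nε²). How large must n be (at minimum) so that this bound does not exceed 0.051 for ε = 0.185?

Need 2·75·exp(−2nε²) ≤ 0.051, i.e. exp(−2nε²) ≤ 0.051/150.
So 2nε² ≥ ln(150/0.051) = 7.986565.
Hence n ≥ 7.986565/(2·0.185²) = 116.677.
The smallest integer n is 117.

117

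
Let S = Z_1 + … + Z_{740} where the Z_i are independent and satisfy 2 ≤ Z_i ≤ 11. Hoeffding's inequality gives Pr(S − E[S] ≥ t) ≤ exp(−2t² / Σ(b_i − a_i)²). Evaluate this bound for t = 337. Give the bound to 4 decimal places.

0.0226

Σ(b_i − a_i)² = 740·(9)² = 59940.
Exponent = 2·337²/59940 = 3.7894.
Bound = exp(−3.7894) = 0.02261.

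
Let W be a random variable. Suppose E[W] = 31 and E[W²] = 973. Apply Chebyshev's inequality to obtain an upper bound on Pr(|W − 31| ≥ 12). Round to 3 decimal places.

0.083

Var(W) = E[W²] − (E[W])² = 973 − 961 = 12.
Chebyshev's inequality: Pr(|W − μ| ≥ t) ≤ Var(W)/t² = 12/144 = 0.0833.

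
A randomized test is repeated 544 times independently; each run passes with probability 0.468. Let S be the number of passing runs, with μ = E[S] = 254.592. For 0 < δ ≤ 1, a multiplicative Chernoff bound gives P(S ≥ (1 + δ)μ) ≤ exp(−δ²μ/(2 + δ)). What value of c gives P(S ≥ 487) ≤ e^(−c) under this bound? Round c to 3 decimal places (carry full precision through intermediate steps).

Write 487 = (1 + δ)μ, so δ = 487/254.592 − 1 = 0.9128645…
Then the exponent is δ²μ/(2 + δ) = (487 − μ)² / (μ·(2 + δ)) = 72.834495.

72.834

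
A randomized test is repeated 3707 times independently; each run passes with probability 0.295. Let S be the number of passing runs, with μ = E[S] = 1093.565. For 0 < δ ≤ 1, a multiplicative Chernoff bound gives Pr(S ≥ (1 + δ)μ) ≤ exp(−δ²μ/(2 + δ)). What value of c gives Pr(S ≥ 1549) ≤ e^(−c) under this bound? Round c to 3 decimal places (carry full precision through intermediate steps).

Write 1549 = (1 + δ)μ, so δ = 1549/1093.565 − 1 = 0.4164682…
Then the exponent is δ²μ/(2 + δ) = (1549 − μ)² / (μ·(2 + δ)) = 78.492313.

78.492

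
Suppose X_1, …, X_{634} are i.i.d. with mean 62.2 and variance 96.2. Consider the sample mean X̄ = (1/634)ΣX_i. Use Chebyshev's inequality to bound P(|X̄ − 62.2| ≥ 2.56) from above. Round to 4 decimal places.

0.0232

Var(X̄) = Var(X_i)/n = 96.2/634 = 0.15174.
Chebyshev: P(|X̄ − 62.2| ≥ 2.56) ≤ Var(X̄)/(2.56)² = 96.2/(634·2.56²) = 0.0232.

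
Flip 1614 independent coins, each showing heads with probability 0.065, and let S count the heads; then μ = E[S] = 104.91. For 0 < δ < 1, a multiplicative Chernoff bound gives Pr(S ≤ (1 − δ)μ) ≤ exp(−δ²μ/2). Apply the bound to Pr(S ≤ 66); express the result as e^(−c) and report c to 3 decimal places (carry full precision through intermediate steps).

Write 66 = (1 − δ)μ, so δ = 1 − 66/104.91 = 0.3708893…
Then the exponent is δ²μ/2 = (μ − 66)²/(2μ) = 7.215652.

7.216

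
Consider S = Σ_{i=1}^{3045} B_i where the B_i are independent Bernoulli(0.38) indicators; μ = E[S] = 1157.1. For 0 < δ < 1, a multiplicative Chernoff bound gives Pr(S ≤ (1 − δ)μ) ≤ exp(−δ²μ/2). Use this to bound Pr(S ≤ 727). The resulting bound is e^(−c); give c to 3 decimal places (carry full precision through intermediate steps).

Write 727 = (1 − δ)μ, so δ = 1 − 727/1157.1 = 0.3717051…
Then the exponent is δ²μ/2 = (μ − 727)²/(2μ) = 79.935187.

79.935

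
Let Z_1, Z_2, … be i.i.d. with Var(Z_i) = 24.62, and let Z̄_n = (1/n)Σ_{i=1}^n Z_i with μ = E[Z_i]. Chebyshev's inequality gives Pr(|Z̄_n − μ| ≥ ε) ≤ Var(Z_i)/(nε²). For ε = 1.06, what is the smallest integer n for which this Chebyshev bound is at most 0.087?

252

Require 24.62/(n·1.06²) ≤ 0.087, i.e. n ≥ 24.62/(0.087·1.06²) = 251.859.
The smallest integer n is 252.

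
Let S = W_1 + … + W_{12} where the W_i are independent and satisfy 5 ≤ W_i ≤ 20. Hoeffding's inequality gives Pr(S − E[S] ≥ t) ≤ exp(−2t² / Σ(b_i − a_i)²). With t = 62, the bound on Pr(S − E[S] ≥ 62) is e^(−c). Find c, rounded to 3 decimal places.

Σ(b_i − a_i)² = 12·(15)² = 2700.
c = 2t²/2700 = 2·62²/2700 = 2.8474.

2.847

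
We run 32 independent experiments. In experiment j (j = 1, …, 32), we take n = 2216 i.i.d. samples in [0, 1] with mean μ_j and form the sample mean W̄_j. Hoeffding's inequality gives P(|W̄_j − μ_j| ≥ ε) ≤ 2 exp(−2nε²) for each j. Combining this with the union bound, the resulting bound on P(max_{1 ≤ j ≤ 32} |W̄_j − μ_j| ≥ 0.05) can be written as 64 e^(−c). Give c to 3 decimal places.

Union bound over the 32 events: P(max_{1 ≤ j ≤ 32} |W̄_j − μ_j| ≥ 0.05) ≤ 32·2·exp(−2nε²) = 64 exp(−2·2216·0.05²).
So c = 2·2216·0.05² = 11.0800.

11.080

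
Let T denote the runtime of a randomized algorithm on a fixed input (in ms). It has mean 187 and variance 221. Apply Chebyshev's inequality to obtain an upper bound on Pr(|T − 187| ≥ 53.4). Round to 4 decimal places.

0.0775

Chebyshev: Pr(|T − μ| ≥ t) ≤ Var(T)/t².
Bound = 221 / 2851.56 = 0.0775.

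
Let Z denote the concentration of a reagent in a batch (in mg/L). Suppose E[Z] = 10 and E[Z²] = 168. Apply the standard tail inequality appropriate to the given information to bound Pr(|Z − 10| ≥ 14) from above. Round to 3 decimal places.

The first two moments determine the variance, so Chebyshev's inequality is the sharpest standard bound available.
Var(Z) = E[Z²] − (E[Z])² = 168 − 100 = 68.
Chebyshev's inequality: Pr(|Z − μ| ≥ t) ≤ Var(Z)/t² = 68/196 = 0.3469.

0.347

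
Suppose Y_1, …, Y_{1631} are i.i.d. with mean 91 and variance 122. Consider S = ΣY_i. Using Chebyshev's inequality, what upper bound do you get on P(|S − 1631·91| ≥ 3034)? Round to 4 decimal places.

0.0216

Var(S) = n·Var(Y_i) = 1631·122 = 198982.
Chebyshev: P(|S − 1631·91| ≥ 3034) ≤ Var(S)/3034² = 198982/9205156 = 0.0216.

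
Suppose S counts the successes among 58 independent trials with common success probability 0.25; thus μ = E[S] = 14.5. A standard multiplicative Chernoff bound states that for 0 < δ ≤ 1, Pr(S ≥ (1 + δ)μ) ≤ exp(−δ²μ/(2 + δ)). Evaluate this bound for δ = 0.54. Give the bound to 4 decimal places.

0.1893

Exponent = δ²μ/(2 + δ) = 0.54²·14.5/2.54 = 1.6646.
Bound = exp(−1.6646) = 0.18926.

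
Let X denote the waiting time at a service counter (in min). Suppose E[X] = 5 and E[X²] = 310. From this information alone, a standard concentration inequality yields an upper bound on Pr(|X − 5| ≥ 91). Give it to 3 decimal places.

0.034

The first two moments determine the variance, so Chebyshev's inequality is the sharpest standard bound available.
Var(X) = E[X²] − (E[X])² = 310 − 25 = 285.
Chebyshev's inequality: Pr(|X − μ| ≥ t) ≤ Var(X)/t² = 285/8281 = 0.0344.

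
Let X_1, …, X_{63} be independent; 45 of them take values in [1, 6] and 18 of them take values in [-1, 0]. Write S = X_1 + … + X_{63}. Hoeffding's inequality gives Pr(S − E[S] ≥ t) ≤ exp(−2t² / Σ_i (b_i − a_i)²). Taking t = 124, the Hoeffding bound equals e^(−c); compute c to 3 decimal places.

Σ(b_i − a_i)² = 45·5² + 18·1² = 1143.
c = 2t² / 1143 = 2·124² / 1143 = 26.9046.

26.905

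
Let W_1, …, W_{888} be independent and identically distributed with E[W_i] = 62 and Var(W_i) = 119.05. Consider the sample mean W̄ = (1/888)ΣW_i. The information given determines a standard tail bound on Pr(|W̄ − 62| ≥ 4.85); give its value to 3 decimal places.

With mean and variance of each term known, Chebyshev's inequality bounds the deviation of the sum (or sample mean).
Var(W̄) = Var(W_i)/n = 119.05/888 = 0.13407.
Chebyshev: Pr(|W̄ − 62| ≥ 4.85) ≤ Var(W̄)/(4.85)² = 119.05/(888·4.85²) = 0.0057.

0.006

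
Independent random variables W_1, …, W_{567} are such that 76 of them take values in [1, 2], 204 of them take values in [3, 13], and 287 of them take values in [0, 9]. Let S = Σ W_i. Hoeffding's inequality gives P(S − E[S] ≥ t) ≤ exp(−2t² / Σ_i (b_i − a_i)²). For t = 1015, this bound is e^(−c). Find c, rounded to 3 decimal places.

Σ(b_i − a_i)² = 76·1² + 204·10² + 287·9² = 43723.
c = 2t² / 43723 = 2·1015² / 43723 = 47.1251.

47.125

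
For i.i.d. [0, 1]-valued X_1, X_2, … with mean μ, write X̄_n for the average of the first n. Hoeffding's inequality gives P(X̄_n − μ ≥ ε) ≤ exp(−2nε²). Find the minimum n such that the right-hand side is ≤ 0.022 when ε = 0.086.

Require exp(−2nε²) ≤ 0.022, i.e. 2nε² ≥ ln(1/0.022) = 3.816713.
So n ≥ 3.816713 / (2·0.086²) = 258.025.
The smallest integer n is 259.

259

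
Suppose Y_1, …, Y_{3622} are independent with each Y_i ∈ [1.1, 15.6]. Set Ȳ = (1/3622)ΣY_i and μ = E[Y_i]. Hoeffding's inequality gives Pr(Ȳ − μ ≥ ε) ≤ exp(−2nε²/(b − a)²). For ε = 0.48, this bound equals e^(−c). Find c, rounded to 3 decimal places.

7.938

c = 2nε²/(b − a)² = 2·3622·0.48² / 14.5² = 7.9383.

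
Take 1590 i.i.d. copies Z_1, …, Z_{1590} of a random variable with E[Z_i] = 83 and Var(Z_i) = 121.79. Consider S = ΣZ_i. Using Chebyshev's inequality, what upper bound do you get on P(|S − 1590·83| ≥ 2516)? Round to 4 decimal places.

Var(S) = n·Var(Z_i) = 1590·121.79 = 193646.1.
Chebyshev: P(|S − 1590·83| ≥ 2516) ≤ Var(S)/2516² = 193646.1/6330256 = 0.0306.

0.0306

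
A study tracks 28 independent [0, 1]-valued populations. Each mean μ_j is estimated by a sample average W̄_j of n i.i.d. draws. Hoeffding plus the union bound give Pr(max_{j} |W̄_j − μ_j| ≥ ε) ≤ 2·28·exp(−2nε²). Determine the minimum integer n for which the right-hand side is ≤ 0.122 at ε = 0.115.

232

Need 2·28·exp(−2nε²) ≤ 0.122, i.e. exp(−2nε²) ≤ 0.122/56.
So 2nε² ≥ ln(56/0.122) = 6.129086.
Hence n ≥ 6.129086/(2·0.115²) = 231.723.
The smallest integer n is 232.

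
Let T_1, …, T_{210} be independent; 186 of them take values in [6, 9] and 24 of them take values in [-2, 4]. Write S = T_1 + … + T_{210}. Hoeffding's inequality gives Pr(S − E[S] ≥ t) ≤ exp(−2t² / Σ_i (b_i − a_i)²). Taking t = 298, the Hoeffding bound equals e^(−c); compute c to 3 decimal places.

69.980

Σ(b_i − a_i)² = 186·3² + 24·6² = 2538.
c = 2t² / 2538 = 2·298² / 2538 = 69.9795.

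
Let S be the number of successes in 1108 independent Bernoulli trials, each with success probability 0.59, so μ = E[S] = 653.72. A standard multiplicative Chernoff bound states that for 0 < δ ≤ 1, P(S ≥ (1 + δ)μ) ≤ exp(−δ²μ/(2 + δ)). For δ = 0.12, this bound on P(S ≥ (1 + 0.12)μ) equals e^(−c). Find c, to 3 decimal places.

4.440

c = δ²μ/(2 + δ) = 0.12²·653.72/(2 + 0.12) = 4.4404.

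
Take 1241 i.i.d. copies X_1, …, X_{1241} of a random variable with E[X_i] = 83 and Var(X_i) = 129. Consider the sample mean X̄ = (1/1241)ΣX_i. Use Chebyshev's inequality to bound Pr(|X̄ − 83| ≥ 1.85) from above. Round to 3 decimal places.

Var(X̄) = Var(X_i)/n = 129/1241 = 0.10395.
Chebyshev: Pr(|X̄ − 83| ≥ 1.85) ≤ Var(X̄)/(1.85)² = 129/(1241·1.85²) = 0.0304.

0.030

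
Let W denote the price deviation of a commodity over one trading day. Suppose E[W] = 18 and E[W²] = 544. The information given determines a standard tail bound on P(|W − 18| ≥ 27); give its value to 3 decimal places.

The first two moments determine the variance, so Chebyshev's inequality is the sharpest standard bound available.
Var(W) = E[W²] − (E[W])² = 544 − 324 = 220.
Chebyshev's inequality: P(|W − μ| ≥ t) ≤ Var(W)/t² = 220/729 = 0.3018.

0.302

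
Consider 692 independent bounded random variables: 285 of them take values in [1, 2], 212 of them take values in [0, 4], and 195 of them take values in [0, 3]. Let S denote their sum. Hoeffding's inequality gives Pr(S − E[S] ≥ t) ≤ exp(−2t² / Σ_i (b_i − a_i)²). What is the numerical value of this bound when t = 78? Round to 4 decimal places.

0.1065

Σ(b_i − a_i)² = 285·1² + 212·4² + 195·3² = 5432.
Exponent = 2·78² / 5432 = 2.24006.
Bound = exp(−2.24006) = 0.10645.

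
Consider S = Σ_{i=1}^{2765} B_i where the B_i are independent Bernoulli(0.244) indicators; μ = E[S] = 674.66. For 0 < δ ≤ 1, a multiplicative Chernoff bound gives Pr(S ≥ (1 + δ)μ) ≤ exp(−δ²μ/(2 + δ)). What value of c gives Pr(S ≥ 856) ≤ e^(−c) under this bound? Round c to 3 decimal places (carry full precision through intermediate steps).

Write 856 = (1 + δ)μ, so δ = 856/674.66 − 1 = 0.2687872…
Then the exponent is δ²μ/(2 + δ) = (856 − μ)² / (μ·(2 + δ)) = 21.483671.

21.484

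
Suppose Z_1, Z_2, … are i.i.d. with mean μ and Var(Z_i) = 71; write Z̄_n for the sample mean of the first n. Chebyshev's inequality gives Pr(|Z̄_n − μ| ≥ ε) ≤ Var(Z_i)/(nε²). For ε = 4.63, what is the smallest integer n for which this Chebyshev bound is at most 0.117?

Require 71/(n·4.63²) ≤ 0.117, i.e. n ≥ 71/(0.117·4.63²) = 28.308.
The smallest integer n is 29.

29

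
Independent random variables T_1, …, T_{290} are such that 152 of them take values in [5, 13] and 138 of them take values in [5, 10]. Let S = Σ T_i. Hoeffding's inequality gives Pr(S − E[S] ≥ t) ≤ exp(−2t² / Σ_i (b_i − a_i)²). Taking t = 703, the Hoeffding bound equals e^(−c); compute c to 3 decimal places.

Σ(b_i − a_i)² = 152·8² + 138·5² = 13178.
c = 2t² / 13178 = 2·703² / 13178 = 75.0052.

75.005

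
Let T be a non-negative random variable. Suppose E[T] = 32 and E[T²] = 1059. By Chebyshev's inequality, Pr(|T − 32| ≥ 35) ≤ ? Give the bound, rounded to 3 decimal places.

Var(T) = E[T²] − (E[T])² = 1059 − 1024 = 35.
Chebyshev's inequality: Pr(|T − μ| ≥ t) ≤ Var(T)/t² = 35/1225 = 0.0286.

0.029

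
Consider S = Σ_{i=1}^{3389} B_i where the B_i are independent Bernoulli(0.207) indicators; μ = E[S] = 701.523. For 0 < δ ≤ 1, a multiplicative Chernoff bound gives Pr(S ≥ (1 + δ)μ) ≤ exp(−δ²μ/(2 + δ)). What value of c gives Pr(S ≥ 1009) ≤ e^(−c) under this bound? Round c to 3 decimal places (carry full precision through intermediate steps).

55.271

Write 1009 = (1 + δ)μ, so δ = 1009/701.523 − 1 = 0.4382992…
Then the exponent is δ²μ/(2 + δ) = (1009 − μ)² / (μ·(2 + δ)) = 55.270877.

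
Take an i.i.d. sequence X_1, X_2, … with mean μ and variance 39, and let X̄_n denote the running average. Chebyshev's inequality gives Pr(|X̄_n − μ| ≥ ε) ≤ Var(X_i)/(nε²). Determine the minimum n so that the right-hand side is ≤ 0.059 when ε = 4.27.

Require 39/(n·4.27²) ≤ 0.059, i.e. n ≥ 39/(0.059·4.27²) = 36.254.
The smallest integer n is 37.

37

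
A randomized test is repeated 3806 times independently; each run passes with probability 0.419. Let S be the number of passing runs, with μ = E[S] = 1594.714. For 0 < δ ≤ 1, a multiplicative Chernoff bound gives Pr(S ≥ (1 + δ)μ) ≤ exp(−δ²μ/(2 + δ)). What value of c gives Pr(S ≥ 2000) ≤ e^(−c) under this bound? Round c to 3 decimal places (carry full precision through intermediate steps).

Write 2000 = (1 + δ)μ, so δ = 2000/1594.714 − 1 = 0.2541434…
Then the exponent is δ²μ/(2 + δ) = (2000 − μ)² / (μ·(2 + δ)) = 45.693967.

45.694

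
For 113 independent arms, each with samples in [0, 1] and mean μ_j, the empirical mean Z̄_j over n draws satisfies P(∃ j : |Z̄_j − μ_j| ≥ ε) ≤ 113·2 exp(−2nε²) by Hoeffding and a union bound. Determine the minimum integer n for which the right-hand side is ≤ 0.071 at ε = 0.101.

Need 2·113·exp(−2nε²) ≤ 0.071, i.e. exp(−2nε²) ≤ 0.071/226.
So 2nε² ≥ ln(226/0.071) = 8.065610.
Hence n ≥ 8.065610/(2·0.101²) = 395.334.
The smallest integer n is 396.

396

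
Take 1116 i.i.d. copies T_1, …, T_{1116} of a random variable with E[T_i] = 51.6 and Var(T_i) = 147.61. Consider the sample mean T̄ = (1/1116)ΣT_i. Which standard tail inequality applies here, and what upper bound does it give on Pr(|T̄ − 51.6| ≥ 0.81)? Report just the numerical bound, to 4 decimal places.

0.2016

With mean and variance of each term known, Chebyshev's inequality bounds the deviation of the sum (or sample mean).
Var(T̄) = Var(T_i)/n = 147.61/1116 = 0.13227.
Chebyshev: Pr(|T̄ − 51.6| ≥ 0.81) ≤ Var(T̄)/(0.81)² = 147.61/(1116·0.81²) = 0.2016.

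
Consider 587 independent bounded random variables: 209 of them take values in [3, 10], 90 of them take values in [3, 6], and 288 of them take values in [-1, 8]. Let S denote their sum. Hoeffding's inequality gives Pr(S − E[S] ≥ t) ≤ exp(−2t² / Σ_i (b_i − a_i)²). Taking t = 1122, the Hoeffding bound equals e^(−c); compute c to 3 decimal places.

Σ(b_i − a_i)² = 209·7² + 90·3² + 288·9² = 34379.
c = 2t² / 34379 = 2·1122² / 34379 = 73.2356.

73.236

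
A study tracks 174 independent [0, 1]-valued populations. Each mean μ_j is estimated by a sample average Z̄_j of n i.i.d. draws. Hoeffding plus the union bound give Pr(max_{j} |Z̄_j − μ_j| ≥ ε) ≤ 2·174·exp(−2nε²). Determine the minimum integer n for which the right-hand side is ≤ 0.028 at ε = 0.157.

Need 2·174·exp(−2nε²) ≤ 0.028, i.e. exp(−2nε²) ≤ 0.028/348.
So 2nε² ≥ ln(348/0.028) = 9.427753.
Hence n ≥ 9.427753/(2·0.157²) = 191.240.
The smallest integer n is 192.

192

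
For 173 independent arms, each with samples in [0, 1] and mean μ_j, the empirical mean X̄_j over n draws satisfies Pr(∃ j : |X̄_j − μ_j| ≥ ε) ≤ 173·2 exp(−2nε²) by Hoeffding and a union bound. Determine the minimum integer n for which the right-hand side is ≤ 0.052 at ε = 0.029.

5234

Need 2·173·exp(−2nε²) ≤ 0.052, i.e. exp(−2nε²) ≤ 0.052/346.
So 2nε² ≥ ln(346/0.052) = 8.802950.
Hence n ≥ 8.802950/(2·0.029²) = 5233.621.
The smallest integer n is 5234.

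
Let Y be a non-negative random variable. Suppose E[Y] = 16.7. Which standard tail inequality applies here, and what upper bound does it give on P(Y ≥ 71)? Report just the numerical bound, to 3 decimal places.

0.235

Only the mean of a non-negative variable is known, so Markov's inequality is the applicable tail bound.
Markov's inequality: for a non-negative random variable, P(Y ≥ a) ≤ E[Y]/a.
Here E[Y] = 16.7 and a = 71, so the bound is 16.7/71 = 0.2352.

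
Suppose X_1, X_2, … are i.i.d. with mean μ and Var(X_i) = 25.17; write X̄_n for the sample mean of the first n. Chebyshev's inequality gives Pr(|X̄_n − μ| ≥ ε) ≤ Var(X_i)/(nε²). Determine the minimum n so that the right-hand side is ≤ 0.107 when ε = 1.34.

132

Require 25.17/(n·1.34²) ≤ 0.107, i.e. n ≥ 25.17/(0.107·1.34²) = 131.006.
The smallest integer n is 132.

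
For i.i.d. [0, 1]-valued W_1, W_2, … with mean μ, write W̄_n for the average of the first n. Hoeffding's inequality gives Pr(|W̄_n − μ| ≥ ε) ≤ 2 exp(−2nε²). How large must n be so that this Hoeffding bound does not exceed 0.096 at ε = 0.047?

688

Require 2·exp(−2nε²) ≤ 0.096, i.e. 2nε² ≥ ln(2/0.096) = 3.036554.
So n ≥ 3.036554 / (2·0.047²) = 687.314.
The smallest integer n is 688.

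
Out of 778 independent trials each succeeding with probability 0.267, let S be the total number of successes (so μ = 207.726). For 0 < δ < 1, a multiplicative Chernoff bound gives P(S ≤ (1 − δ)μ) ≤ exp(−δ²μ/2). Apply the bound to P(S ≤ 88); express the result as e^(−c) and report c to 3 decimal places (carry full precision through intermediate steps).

34.503

Write 88 = (1 − δ)μ, so δ = 1 − 88/207.726 = 0.576365…
Then the exponent is δ²μ/2 = (μ − 88)²/(2μ) = 34.502939.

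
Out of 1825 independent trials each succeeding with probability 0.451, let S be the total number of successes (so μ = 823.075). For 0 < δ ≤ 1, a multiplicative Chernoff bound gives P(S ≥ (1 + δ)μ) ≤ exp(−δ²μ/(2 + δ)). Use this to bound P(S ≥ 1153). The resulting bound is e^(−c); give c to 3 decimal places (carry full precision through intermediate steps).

55.084

Write 1153 = (1 + δ)μ, so δ = 1153/823.075 − 1 = 0.4008444…
Then the exponent is δ²μ/(2 + δ) = (1153 − μ)² / (μ·(2 + δ)) = 55.084198.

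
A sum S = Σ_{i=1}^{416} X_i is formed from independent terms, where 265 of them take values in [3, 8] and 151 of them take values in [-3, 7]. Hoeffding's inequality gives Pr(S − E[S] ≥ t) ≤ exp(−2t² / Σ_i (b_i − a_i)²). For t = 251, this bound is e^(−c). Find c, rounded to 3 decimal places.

Σ(b_i − a_i)² = 265·5² + 151·10² = 21725.
c = 2t² / 21725 = 2·251² / 21725 = 5.7999.

5.800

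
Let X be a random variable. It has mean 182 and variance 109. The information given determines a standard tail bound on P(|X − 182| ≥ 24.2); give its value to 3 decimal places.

0.186

Mean and variance are known, so Chebyshev's inequality applies.
Chebyshev: P(|X − μ| ≥ t) ≤ Var(X)/t².
Bound = 109 / 585.64 = 0.1861.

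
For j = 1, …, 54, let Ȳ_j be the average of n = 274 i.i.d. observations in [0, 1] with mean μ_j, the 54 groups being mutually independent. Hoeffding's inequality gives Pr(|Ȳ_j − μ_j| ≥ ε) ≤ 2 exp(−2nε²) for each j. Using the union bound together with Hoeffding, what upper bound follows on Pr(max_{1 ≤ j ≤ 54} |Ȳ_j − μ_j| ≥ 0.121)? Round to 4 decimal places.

0.0354

Per-experiment Hoeffding bound: 2·exp(−2·274·0.121²) = 2·exp(−8.02327) = 0.00065549.
Union bound over 54 events: 54·0.00065549 = 0.03540.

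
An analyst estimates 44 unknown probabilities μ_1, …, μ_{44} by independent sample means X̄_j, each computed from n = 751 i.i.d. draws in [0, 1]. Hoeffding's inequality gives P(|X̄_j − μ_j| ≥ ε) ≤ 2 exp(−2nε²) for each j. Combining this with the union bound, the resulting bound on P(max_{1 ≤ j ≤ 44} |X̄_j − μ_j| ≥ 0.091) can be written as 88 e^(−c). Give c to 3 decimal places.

Union bound over the 44 events: P(max_{1 ≤ j ≤ 44} |X̄_j − μ_j| ≥ 0.091) ≤ 44·2·exp(−2nε²) = 88 exp(−2·751·0.091²).
So c = 2·751·0.091² = 12.4381.

12.438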